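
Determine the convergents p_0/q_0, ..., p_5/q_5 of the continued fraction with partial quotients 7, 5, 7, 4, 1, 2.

7/1, 36/5, 259/36, 1072/149, 1331/185, 3734/519

Using the convergent recurrence p_i = a_i*p_{i-1} + p_{i-2}, q_i = a_i*q_{i-1} + q_{i-2} with p_{-2}=0, p_{-1}=1, q_{-2}=1, q_{-1}=0:
  i=0: a_0=7, p_0 = 7*1 + 0 = 7, q_0 = 7*0 + 1 = 1.
  i=1: a_1=5, p_1 = 5*7 + 1 = 36, q_1 = 5*1 + 0 = 5.
  i=2: a_2=7, p_2 = 7*36 + 7 = 259, q_2 = 7*5 + 1 = 36.
  i=3: a_3=4, p_3 = 4*259 + 36 = 1072, q_3 = 4*36 + 5 = 149.
  i=4: a_4=1, p_4 = 1*1072 + 259 = 1331, q_4 = 1*149 + 36 = 185.
  i=5: a_5=2, p_5 = 2*1331 + 1072 = 3734, q_5 = 2*185 + 149 = 519.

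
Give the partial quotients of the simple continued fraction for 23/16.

Run the Euclidean algorithm on 23 and 16; the successive quotients are the partial quotients a_0, a_1, ... (each step inverts the fractional part left over by the previous one):
  23 = 1*16 + 7, so a_0 = 1.
  16 = 2*7 + 2, so a_1 = 2.
  7 = 3*2 + 1, so a_2 = 3.
  2 = 2*1 + 0, so a_3 = 2.
The remainder reaches 0 after 4 divisions, so the expansion has 4 partial quotients, read off in order.

[1; 2, 3, 2]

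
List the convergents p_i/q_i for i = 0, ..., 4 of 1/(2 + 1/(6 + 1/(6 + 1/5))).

Using the convergent recurrence p_i = a_i*p_{i-1} + p_{i-2}, q_i = a_i*q_{i-1} + q_{i-2} with p_{-2}=0, p_{-1}=1, q_{-2}=1, q_{-1}=0:
  i=0: a_0=0, p_0 = 0*1 + 0 = 0, q_0 = 0*0 + 1 = 1.
  i=1: a_1=2, p_1 = 2*0 + 1 = 1, q_1 = 2*1 + 0 = 2.
  i=2: a_2=6, p_2 = 6*1 + 0 = 6, q_2 = 6*2 + 1 = 13.
  i=3: a_3=6, p_3 = 6*6 + 1 = 37, q_3 = 6*13 + 2 = 80.
  i=4: a_4=5, p_4 = 5*37 + 6 = 191, q_4 = 5*80 + 13 = 413.

0/1, 1/2, 6/13, 37/80, 191/413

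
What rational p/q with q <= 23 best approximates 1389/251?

Expand x = 1389/251 as a continued fraction with the Euclidean algorithm:
  1389 = 5*251 + 134, so a_0 = 5.
  251 = 1*134 + 117, so a_1 = 1.
  134 = 1*117 + 17, so a_2 = 1.
  117 = 6*17 + 15, so a_3 = 6.
  17 = 1*15 + 2, so a_4 = 1.
  15 = 7*2 + 1, so a_5 = 7.
  2 = 2*1 + 0, so a_6 = 2.
so x = [5; 1, 1, 6, 1, 7, 2].
Convergents (p_i = a_i*p_{i-1} + p_{i-2}, q_i = a_i*q_{i-1} + q_{i-2} with p_{-2}=0, p_{-1}=1, q_{-2}=1, q_{-1}=0), until the denominator exceeds 23:
  i=0: a_0=5, p_0 = 5*1 + 0 = 5, q_0 = 5*0 + 1 = 1.
  i=1: a_1=1, p_1 = 1*5 + 1 = 6, q_1 = 1*1 + 0 = 1.
  i=2: a_2=1, p_2 = 1*6 + 5 = 11, q_2 = 1*1 + 1 = 2.
  i=3: a_3=6, p_3 = 6*11 + 6 = 72, q_3 = 6*2 + 1 = 13.
  i=4: a_4=1, p_4 = 1*72 + 11 = 83, q_4 = 1*13 + 2 = 15.
  i=5: a_5=7, p_5 = 7*83 + 72 = 653, q_5 = 7*15 + 13 = 118.
q_5 = 118 > 23, so the last convergent with denominator <= 23 is p_4/q_4 = 83/15.
The closest fraction with denominator <= 23 is either p_4/q_4 or the intermediate fraction (k*p_4 + p_3)/(k*q_4 + q_3) with the largest k >= 1 whose denominator stays <= 23; these approach x as k grows, and every other convergent or intermediate fraction in range is farther away.
Largest k: floor((23 - q_3)/q_4) = floor((23 - 13)/15) = 0.
Since k = 0, no intermediate fraction beyond p_4/q_4 has denominator <= 23, so the convergent 83/15 is the closest (its error is |1389*15 - 83*251|/(251*15) = 2/3765).

83/15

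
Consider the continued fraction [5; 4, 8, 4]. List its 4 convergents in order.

5/1, 21/4, 173/33, 713/136

Using the convergent recurrence p_i = a_i*p_{i-1} + p_{i-2}, q_i = a_i*q_{i-1} + q_{i-2} with p_{-2}=0, p_{-1}=1, q_{-2}=1, q_{-1}=0:
  i=0: a_0=5, p_0 = 5*1 + 0 = 5, q_0 = 5*0 + 1 = 1.
  i=1: a_1=4, p_1 = 4*5 + 1 = 21, q_1 = 4*1 + 0 = 4.
  i=2: a_2=8, p_2 = 8*21 + 5 = 173, q_2 = 8*4 + 1 = 33.
  i=3: a_3=4, p_3 = 4*173 + 21 = 713, q_3 = 4*33 + 4 = 136.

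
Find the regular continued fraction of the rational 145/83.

Run the Euclidean algorithm on 145 and 83; the successive quotients are the partial quotients a_0, a_1, ... (each step inverts the fractional part left over by the previous one):
  145 = 1*83 + 62, so a_0 = 1.
  83 = 1*62 + 21, so a_1 = 1.
  62 = 2*21 + 20, so a_2 = 2.
  21 = 1*20 + 1, so a_3 = 1.
  20 = 20*1 + 0, so a_4 = 20.
The remainder reaches 0 after 5 divisions, so the expansion has 5 partial quotients, read off in order.

[1; 1, 2, 1, 20]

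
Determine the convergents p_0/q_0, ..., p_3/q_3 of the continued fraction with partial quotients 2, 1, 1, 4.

Using the convergent recurrence p_i = a_i*p_{i-1} + p_{i-2}, q_i = a_i*q_{i-1} + q_{i-2} with p_{-2}=0, p_{-1}=1, q_{-2}=1, q_{-1}=0:
  i=0: a_0=2, p_0 = 2*1 + 0 = 2, q_0 = 2*0 + 1 = 1.
  i=1: a_1=1, p_1 = 1*2 + 1 = 3, q_1 = 1*1 + 0 = 1.
  i=2: a_2=1, p_2 = 1*3 + 2 = 5, q_2 = 1*1 + 1 = 2.
  i=3: a_3=4, p_3 = 4*5 + 3 = 23, q_3 = 4*2 + 1 = 9.

2/1, 3/1, 5/2, 23/9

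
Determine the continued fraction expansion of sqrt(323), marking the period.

Write x_i = (sqrt(323) + m_i)/d_i with (m_0, d_0) = (0, 1). a_0 = floor(sqrt(323)) = 17, since 17^2 = 289 <= 323 < 324 = 18^2.
Iterate m_{i+1} = d_i*a_i - m_i, d_{i+1} = (323 - m_{i+1}^2)/d_i, a_{i+1} = floor((a_0 + m_{i+1})/d_{i+1}):
  m_1 = 1*17 - 0 = 17, d_1 = (323 - 17^2)/1 = 34/1 = 34, a_1 = floor((17 + 17)/34) = 1.
  m_2 = 34*1 - 17 = 17, d_2 = (323 - 17^2)/34 = 34/34 = 1, a_2 = floor((17 + 17)/1) = 34.
  m_3 = 1*34 - 17 = 17, d_3 = (323 - 17^2)/1 = 34/1 = 34: (m_3, d_3) = (m_1, d_1) = (17, 34), so from here the quotients repeat a_1, a_2; the period length is 2.
Hence the expansion of sqrt(323) is a_0 = 17 followed by the repeating block 1, 34 (period 2).

[17; (1, 34)]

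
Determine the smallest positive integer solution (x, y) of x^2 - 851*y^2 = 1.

First expand sqrt(851) as a continued fraction. With x_i = (sqrt(851) + m_i)/d_i and (m_0, d_0) = (0, 1): a_0 = floor(sqrt(851)) = 29, since 29^2 = 841 <= 851 < 900 = 30^2.
Iterate m_{i+1} = d_i*a_i - m_i, d_{i+1} = (851 - m_{i+1}^2)/d_i, a_{i+1} = floor((a_0 + m_{i+1})/d_{i+1}):
  m_1 = 1*29 - 0 = 29, d_1 = (851 - 29^2)/1 = 10/1 = 10, a_1 = floor((29 + 29)/10) = 5.
  m_2 = 10*5 - 29 = 21, d_2 = (851 - 21^2)/10 = 410/10 = 41, a_2 = floor((29 + 21)/41) = 1.
  m_3 = 41*1 - 21 = 20, d_3 = (851 - 20^2)/41 = 451/41 = 11, a_3 = floor((29 + 20)/11) = 4.
  m_4 = 11*4 - 20 = 24, d_4 = (851 - 24^2)/11 = 275/11 = 25, a_4 = floor((29 + 24)/25) = 2.
  m_5 = 25*2 - 24 = 26, d_5 = (851 - 26^2)/25 = 175/25 = 7, a_5 = floor((29 + 26)/7) = 7.
  m_6 = 7*7 - 26 = 23, d_6 = (851 - 23^2)/7 = 322/7 = 46, a_6 = floor((29 + 23)/46) = 1.
  m_7 = 46*1 - 23 = 23, d_7 = (851 - 23^2)/46 = 322/46 = 7, a_7 = floor((29 + 23)/7) = 7.
  m_8 = 7*7 - 23 = 26, d_8 = (851 - 26^2)/7 = 175/7 = 25, a_8 = floor((29 + 26)/25) = 2.
  m_9 = 25*2 - 26 = 24, d_9 = (851 - 24^2)/25 = 275/25 = 11, a_9 = floor((29 + 24)/11) = 4.
  m_10 = 11*4 - 24 = 20, d_10 = (851 - 20^2)/11 = 451/11 = 41, a_10 = floor((29 + 20)/41) = 1.
  m_11 = 41*1 - 20 = 21, d_11 = (851 - 21^2)/41 = 410/41 = 10, a_11 = floor((29 + 21)/10) = 5.
  m_12 = 10*5 - 21 = 29, d_12 = (851 - 29^2)/10 = 10/10 = 1, a_12 = floor((29 + 29)/1) = 58.
  m_13 = 1*58 - 29 = 29, d_13 = (851 - 29^2)/1 = 10/1 = 10: (m_13, d_13) = (m_1, d_1) = (29, 10), so from here the quotients repeat a_1, ..., a_12; the period length is 12.
So sqrt(851) = [29; (5, 1, 4, 2, 7, 1, 7, 2, 4, 1, 5, 58)] with period length k = 12.
k is even, so the fundamental solution of x^2 - 851y^2 = 1 is (p_{k-1}, q_{k-1}) = (p_11, q_11); compute convergents through index 11.
Convergents (p_i = a_i*p_{i-1} + p_{i-2}, q_i = a_i*q_{i-1} + q_{i-2} with p_{-2}=0, p_{-1}=1, q_{-2}=1, q_{-1}=0):
  i=0: a_0=29, p_0 = 29*1 + 0 = 29, q_0 = 29*0 + 1 = 1.
  i=1: a_1=5, p_1 = 5*29 + 1 = 146, q_1 = 5*1 + 0 = 5.
  i=2: a_2=1, p_2 = 1*146 + 29 = 175, q_2 = 1*5 + 1 = 6.
  i=3: a_3=4, p_3 = 4*175 + 146 = 846, q_3 = 4*6 + 5 = 29.
  i=4: a_4=2, p_4 = 2*846 + 175 = 1867, q_4 = 2*29 + 6 = 64.
  i=5: a_5=7, p_5 = 7*1867 + 846 = 13915, q_5 = 7*64 + 29 = 477.
  i=6: a_6=1, p_6 = 1*13915 + 1867 = 15782, q_6 = 1*477 + 64 = 541.
  i=7: a_7=7, p_7 = 7*15782 + 13915 = 124389, q_7 = 7*541 + 477 = 4264.
  i=8: a_8=2, p_8 = 2*124389 + 15782 = 264560, q_8 = 2*4264 + 541 = 9069.
  i=9: a_9=4, p_9 = 4*264560 + 124389 = 1182629, q_9 = 4*9069 + 4264 = 40540.
  i=10: a_10=1, p_10 = 1*1182629 + 264560 = 1447189, q_10 = 1*40540 + 9069 = 49609.
  i=11: a_11=5, p_11 = 5*1447189 + 1182629 = 8418574, q_11 = 5*49609 + 40540 = 288585.
Check: 8418574^2 - 851*288585^2 = 70872388193476 - 70872388193475 = 1, so (x, y) = (8418574, 288585) solves the equation, and by the theorem it is the least positive solution.

(x, y) = (8418574, 288585)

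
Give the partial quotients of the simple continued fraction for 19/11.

[1; 1, 2, 1, 2]

Run the Euclidean algorithm on 19 and 11; the successive quotients are the partial quotients a_0, a_1, ... (each step inverts the fractional part left over by the previous one):
  19 = 1*11 + 8, so a_0 = 1.
  11 = 1*8 + 3, so a_1 = 1.
  8 = 2*3 + 2, so a_2 = 2.
  3 = 1*2 + 1, so a_3 = 1.
  2 = 2*1 + 0, so a_4 = 2.
The remainder reaches 0 after 5 divisions, so the expansion has 5 partial quotients, read off in order.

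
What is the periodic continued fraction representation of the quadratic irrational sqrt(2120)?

Write x_i = (sqrt(2120) + m_i)/d_i with (m_0, d_0) = (0, 1). a_0 = floor(sqrt(2120)) = 46, since 46^2 = 2116 <= 2120 < 2209 = 47^2.
Iterate m_{i+1} = d_i*a_i - m_i, d_{i+1} = (2120 - m_{i+1}^2)/d_i, a_{i+1} = floor((a_0 + m_{i+1})/d_{i+1}):
  m_1 = 1*46 - 0 = 46, d_1 = (2120 - 46^2)/1 = 4/1 = 4, a_1 = floor((46 + 46)/4) = 23.
  m_2 = 4*23 - 46 = 46, d_2 = (2120 - 46^2)/4 = 4/4 = 1, a_2 = floor((46 + 46)/1) = 92.
  m_3 = 1*92 - 46 = 46, d_3 = (2120 - 46^2)/1 = 4/1 = 4: (m_3, d_3) = (m_1, d_1) = (46, 4), so from here the quotients repeat a_1, a_2; the period length is 2.
Hence the expansion of sqrt(2120) is a_0 = 46 followed by the repeating block 23, 92 (period 2).

[46; (23, 92)]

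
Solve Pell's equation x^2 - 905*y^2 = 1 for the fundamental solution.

First expand sqrt(905) as a continued fraction. With x_i = (sqrt(905) + m_i)/d_i and (m_0, d_0) = (0, 1): a_0 = floor(sqrt(905)) = 30, since 30^2 = 900 <= 905 < 961 = 31^2.
Iterate m_{i+1} = d_i*a_i - m_i, d_{i+1} = (905 - m_{i+1}^2)/d_i, a_{i+1} = floor((a_0 + m_{i+1})/d_{i+1}):
  m_1 = 1*30 - 0 = 30, d_1 = (905 - 30^2)/1 = 5/1 = 5, a_1 = floor((30 + 30)/5) = 12.
  m_2 = 5*12 - 30 = 30, d_2 = (905 - 30^2)/5 = 5/5 = 1, a_2 = floor((30 + 30)/1) = 60.
  m_3 = 1*60 - 30 = 30, d_3 = (905 - 30^2)/1 = 5/1 = 5: (m_3, d_3) = (m_1, d_1) = (30, 5), so from here the quotients repeat a_1, a_2; the period length is 2.
So sqrt(905) = [30; (12, 60)] with period length k = 2.
k is even, so the fundamental solution of x^2 - 905y^2 = 1 is (p_{k-1}, q_{k-1}) = (p_1, q_1); compute convergents through index 1.
Convergents (p_i = a_i*p_{i-1} + p_{i-2}, q_i = a_i*q_{i-1} + q_{i-2} with p_{-2}=0, p_{-1}=1, q_{-2}=1, q_{-1}=0):
  i=0: a_0=30, p_0 = 30*1 + 0 = 30, q_0 = 30*0 + 1 = 1.
  i=1: a_1=12, p_1 = 12*30 + 1 = 361, q_1 = 12*1 + 0 = 12.
Check: 361^2 - 905*12^2 = 130321 - 130320 = 1, so (x, y) = (361, 12) solves the equation, and by the theorem it is the least positive solution.

(x, y) = (361, 12)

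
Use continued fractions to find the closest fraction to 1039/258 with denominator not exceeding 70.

Expand x = 1039/258 as a continued fraction with the Euclidean algorithm:
  1039 = 4*258 + 7, so a_0 = 4.
  258 = 36*7 + 6, so a_1 = 36.
  7 = 1*6 + 1, so a_2 = 1.
  6 = 6*1 + 0, so a_3 = 6.
so x = [4; 36, 1, 6].
Convergents (p_i = a_i*p_{i-1} + p_{i-2}, q_i = a_i*q_{i-1} + q_{i-2} with p_{-2}=0, p_{-1}=1, q_{-2}=1, q_{-1}=0), until the denominator exceeds 70:
  i=0: a_0=4, p_0 = 4*1 + 0 = 4, q_0 = 4*0 + 1 = 1.
  i=1: a_1=36, p_1 = 36*4 + 1 = 145, q_1 = 36*1 + 0 = 36.
  i=2: a_2=1, p_2 = 1*145 + 4 = 149, q_2 = 1*36 + 1 = 37.
  i=3: a_3=6, p_3 = 6*149 + 145 = 1039, q_3 = 6*37 + 36 = 258.
q_3 = 258 > 70, so the last convergent with denominator <= 70 is p_2/q_2 = 149/37.
The closest fraction with denominator <= 70 is either p_2/q_2 or the intermediate fraction (k*p_2 + p_1)/(k*q_2 + q_1) with the largest k >= 1 whose denominator stays <= 70; these approach x as k grows, and every other convergent or intermediate fraction in range is farther away.
Largest k: floor((70 - q_1)/q_2) = floor((70 - 36)/37) = 0.
Since k = 0, no intermediate fraction beyond p_2/q_2 has denominator <= 70, so the convergent 149/37 is the closest (its error is |1039*37 - 149*258|/(258*37) = 1/9546).

149/37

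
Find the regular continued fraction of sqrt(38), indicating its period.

Write x_i = (sqrt(38) + m_i)/d_i with (m_0, d_0) = (0, 1). a_0 = floor(sqrt(38)) = 6, since 6^2 = 36 <= 38 < 49 = 7^2.
Iterate m_{i+1} = d_i*a_i - m_i, d_{i+1} = (38 - m_{i+1}^2)/d_i, a_{i+1} = floor((a_0 + m_{i+1})/d_{i+1}):
  m_1 = 1*6 - 0 = 6, d_1 = (38 - 6^2)/1 = 2/1 = 2, a_1 = floor((6 + 6)/2) = 6.
  m_2 = 2*6 - 6 = 6, d_2 = (38 - 6^2)/2 = 2/2 = 1, a_2 = floor((6 + 6)/1) = 12.
  m_3 = 1*12 - 6 = 6, d_3 = (38 - 6^2)/1 = 2/1 = 2: (m_3, d_3) = (m_1, d_1) = (6, 2), so from here the quotients repeat a_1, a_2; the period length is 2.
Hence the expansion of sqrt(38) is a_0 = 6 followed by the repeating block 6, 12 (period 2).

[6; (6, 12)]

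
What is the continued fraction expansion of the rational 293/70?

[4; 5, 2, 1, 1, 2]

Run the Euclidean algorithm on 293 and 70; the successive quotients are the partial quotients a_0, a_1, ... (each step inverts the fractional part left over by the previous one):
  293 = 4*70 + 13, so a_0 = 4.
  70 = 5*13 + 5, so a_1 = 5.
  13 = 2*5 + 3, so a_2 = 2.
  5 = 1*3 + 2, so a_3 = 1.
  3 = 1*2 + 1, so a_4 = 1.
  2 = 2*1 + 0, so a_5 = 2.
The remainder reaches 0 after 6 divisions, so the expansion has 6 partial quotients, read off in order.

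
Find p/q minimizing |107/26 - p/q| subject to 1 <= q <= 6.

25/6

Expand x = 107/26 as a continued fraction with the Euclidean algorithm:
  107 = 4*26 + 3, so a_0 = 4.
  26 = 8*3 + 2, so a_1 = 8.
  3 = 1*2 + 1, so a_2 = 1.
  2 = 2*1 + 0, so a_3 = 2.
so x = [4; 8, 1, 2].
Convergents (p_i = a_i*p_{i-1} + p_{i-2}, q_i = a_i*q_{i-1} + q_{i-2} with p_{-2}=0, p_{-1}=1, q_{-2}=1, q_{-1}=0), until the denominator exceeds 6:
  i=0: a_0=4, p_0 = 4*1 + 0 = 4, q_0 = 4*0 + 1 = 1.
  i=1: a_1=8, p_1 = 8*4 + 1 = 33, q_1 = 8*1 + 0 = 8.
q_1 = 8 > 6, so the last convergent with denominator <= 6 is p_0/q_0 = 4/1.
The closest fraction with denominator <= 6 is either p_0/q_0 or the intermediate fraction (k*p_0 + p_{-1})/(k*q_0 + q_{-1}) with the largest k >= 1 whose denominator stays <= 6; these approach x as k grows, and every other convergent or intermediate fraction in range is farther away.
Largest k: floor((6 - q_{-1})/q_0) = floor((6 - 0)/1) = 6 (using the seeds p_{-1} = 1, q_{-1} = 0).
That gives (6*4 + 1)/(6*1 + 0) = 25/6.
Compare the errors: |x - 4/1| = |107*1 - 4*26|/(26*1) = 3/26, and |x - 25/6| = |107*6 - 25*26|/(26*6) = 8/156.
Cross-multiplying, 8*26 = 208 < 468 = 3*156, so 8/156 is smaller: the intermediate fraction 25/6 is closer to x than 4/1.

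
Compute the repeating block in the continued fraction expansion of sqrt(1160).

[34; (17, 68)]

Write x_i = (sqrt(1160) + m_i)/d_i with (m_0, d_0) = (0, 1). a_0 = floor(sqrt(1160)) = 34, since 34^2 = 1156 <= 1160 < 1225 = 35^2.
Iterate m_{i+1} = d_i*a_i - m_i, d_{i+1} = (1160 - m_{i+1}^2)/d_i, a_{i+1} = floor((a_0 + m_{i+1})/d_{i+1}):
  m_1 = 1*34 - 0 = 34, d_1 = (1160 - 34^2)/1 = 4/1 = 4, a_1 = floor((34 + 34)/4) = 17.
  m_2 = 4*17 - 34 = 34, d_2 = (1160 - 34^2)/4 = 4/4 = 1, a_2 = floor((34 + 34)/1) = 68.
  m_3 = 1*68 - 34 = 34, d_3 = (1160 - 34^2)/1 = 4/1 = 4: (m_3, d_3) = (m_1, d_1) = (34, 4), so from here the quotients repeat a_1, a_2; the period length is 2.
Hence the expansion of sqrt(1160) is a_0 = 34 followed by the repeating block 17, 68 (period 2).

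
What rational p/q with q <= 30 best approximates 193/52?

Expand x = 193/52 as a continued fraction with the Euclidean algorithm:
  193 = 3*52 + 37, so a_0 = 3.
  52 = 1*37 + 15, so a_1 = 1.
  37 = 2*15 + 7, so a_2 = 2.
  15 = 2*7 + 1, so a_3 = 2.
  7 = 7*1 + 0, so a_4 = 7.
so x = [3; 1, 2, 2, 7].
Convergents (p_i = a_i*p_{i-1} + p_{i-2}, q_i = a_i*q_{i-1} + q_{i-2} with p_{-2}=0, p_{-1}=1, q_{-2}=1, q_{-1}=0), until the denominator exceeds 30:
  i=0: a_0=3, p_0 = 3*1 + 0 = 3, q_0 = 3*0 + 1 = 1.
  i=1: a_1=1, p_1 = 1*3 + 1 = 4, q_1 = 1*1 + 0 = 1.
  i=2: a_2=2, p_2 = 2*4 + 3 = 11, q_2 = 2*1 + 1 = 3.
  i=3: a_3=2, p_3 = 2*11 + 4 = 26, q_3 = 2*3 + 1 = 7.
  i=4: a_4=7, p_4 = 7*26 + 11 = 193, q_4 = 7*7 + 3 = 52.
q_4 = 52 > 30, so the last convergent with denominator <= 30 is p_3/q_3 = 26/7.
The closest fraction with denominator <= 30 is either p_3/q_3 or the intermediate fraction (k*p_3 + p_2)/(k*q_3 + q_2) with the largest k >= 1 whose denominator stays <= 30; these approach x as k grows, and every other convergent or intermediate fraction in range is farther away.
Largest k: floor((30 - q_2)/q_3) = floor((30 - 3)/7) = 3.
That gives (3*26 + 11)/(3*7 + 3) = 89/24.
Compare the errors: |x - 26/7| = |193*7 - 26*52|/(52*7) = 1/364, and |x - 89/24| = |193*24 - 89*52|/(52*24) = 4/1248.
Cross-multiplying, 1*1248 = 1248 < 1456 = 4*364, so 1/364 is smaller: the convergent 26/7 is closer to x than 89/24.

26/7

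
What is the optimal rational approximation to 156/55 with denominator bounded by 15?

17/6

Expand x = 156/55 as a continued fraction with the Euclidean algorithm:
  156 = 2*55 + 46, so a_0 = 2.
  55 = 1*46 + 9, so a_1 = 1.
  46 = 5*9 + 1, so a_2 = 5.
  9 = 9*1 + 0, so a_3 = 9.
so x = [2; 1, 5, 9].
Convergents (p_i = a_i*p_{i-1} + p_{i-2}, q_i = a_i*q_{i-1} + q_{i-2} with p_{-2}=0, p_{-1}=1, q_{-2}=1, q_{-1}=0), until the denominator exceeds 15:
  i=0: a_0=2, p_0 = 2*1 + 0 = 2, q_0 = 2*0 + 1 = 1.
  i=1: a_1=1, p_1 = 1*2 + 1 = 3, q_1 = 1*1 + 0 = 1.
  i=2: a_2=5, p_2 = 5*3 + 2 = 17, q_2 = 5*1 + 1 = 6.
  i=3: a_3=9, p_3 = 9*17 + 3 = 156, q_3 = 9*6 + 1 = 55.
q_3 = 55 > 15, so the last convergent with denominator <= 15 is p_2/q_2 = 17/6.
The closest fraction with denominator <= 15 is either p_2/q_2 or the intermediate fraction (k*p_2 + p_1)/(k*q_2 + q_1) with the largest k >= 1 whose denominator stays <= 15; these approach x as k grows, and every other convergent or intermediate fraction in range is farther away.
Largest k: floor((15 - q_1)/q_2) = floor((15 - 1)/6) = 2.
That gives (2*17 + 3)/(2*6 + 1) = 37/13.
Compare the errors: |x - 17/6| = |156*6 - 17*55|/(55*6) = 1/330, and |x - 37/13| = |156*13 - 37*55|/(55*13) = 7/715.
Cross-multiplying, 1*715 = 715 < 2310 = 7*330, so 1/330 is smaller: the convergent 17/6 is closer to x than 37/13.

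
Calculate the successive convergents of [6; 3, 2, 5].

Using the convergent recurrence p_i = a_i*p_{i-1} + p_{i-2}, q_i = a_i*q_{i-1} + q_{i-2} with p_{-2}=0, p_{-1}=1, q_{-2}=1, q_{-1}=0:
  i=0: a_0=6, p_0 = 6*1 + 0 = 6, q_0 = 6*0 + 1 = 1.
  i=1: a_1=3, p_1 = 3*6 + 1 = 19, q_1 = 3*1 + 0 = 3.
  i=2: a_2=2, p_2 = 2*19 + 6 = 44, q_2 = 2*3 + 1 = 7.
  i=3: a_3=5, p_3 = 5*44 + 19 = 239, q_3 = 5*7 + 3 = 38.

6/1, 19/3, 44/7, 239/38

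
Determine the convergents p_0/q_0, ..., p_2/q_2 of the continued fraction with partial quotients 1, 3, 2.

1/1, 4/3, 9/7

Using the convergent recurrence p_i = a_i*p_{i-1} + p_{i-2}, q_i = a_i*q_{i-1} + q_{i-2} with p_{-2}=0, p_{-1}=1, q_{-2}=1, q_{-1}=0:
  i=0: a_0=1, p_0 = 1*1 + 0 = 1, q_0 = 1*0 + 1 = 1.
  i=1: a_1=3, p_1 = 3*1 + 1 = 4, q_1 = 3*1 + 0 = 3.
  i=2: a_2=2, p_2 = 2*4 + 1 = 9, q_2 = 2*3 + 1 = 7.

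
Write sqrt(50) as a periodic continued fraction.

[7; (14)]

Write x_i = (sqrt(50) + m_i)/d_i with (m_0, d_0) = (0, 1). a_0 = floor(sqrt(50)) = 7, since 7^2 = 49 <= 50 < 64 = 8^2.
Iterate m_{i+1} = d_i*a_i - m_i, d_{i+1} = (50 - m_{i+1}^2)/d_i, a_{i+1} = floor((a_0 + m_{i+1})/d_{i+1}):
  m_1 = 1*7 - 0 = 7, d_1 = (50 - 7^2)/1 = 1/1 = 1, a_1 = floor((7 + 7)/1) = 14.
  m_2 = 1*14 - 7 = 7, d_2 = (50 - 7^2)/1 = 1/1 = 1: (m_2, d_2) = (m_1, d_1) = (7, 1), so from here the quotient a_1 repeats; the period length is 1.
Hence the expansion of sqrt(50) is a_0 = 7 followed by the repeating block 14 (period 1).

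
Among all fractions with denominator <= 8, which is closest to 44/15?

23/8

Expand x = 44/15 as a continued fraction with the Euclidean algorithm:
  44 = 2*15 + 14, so a_0 = 2.
  15 = 1*14 + 1, so a_1 = 1.
  14 = 14*1 + 0, so a_2 = 14.
so x = [2; 1, 14].
Convergents (p_i = a_i*p_{i-1} + p_{i-2}, q_i = a_i*q_{i-1} + q_{i-2} with p_{-2}=0, p_{-1}=1, q_{-2}=1, q_{-1}=0), until the denominator exceeds 8:
  i=0: a_0=2, p_0 = 2*1 + 0 = 2, q_0 = 2*0 + 1 = 1.
  i=1: a_1=1, p_1 = 1*2 + 1 = 3, q_1 = 1*1 + 0 = 1.
  i=2: a_2=14, p_2 = 14*3 + 2 = 44, q_2 = 14*1 + 1 = 15.
q_2 = 15 > 8, so the last convergent with denominator <= 8 is p_1/q_1 = 3/1.
The closest fraction with denominator <= 8 is either p_1/q_1 or the intermediate fraction (k*p_1 + p_0)/(k*q_1 + q_0) with the largest k >= 1 whose denominator stays <= 8; these approach x as k grows, and every other convergent or intermediate fraction in range is farther away.
Largest k: floor((8 - q_0)/q_1) = floor((8 - 1)/1) = 7.
That gives (7*3 + 2)/(7*1 + 1) = 23/8.
Compare the errors: |x - 3/1| = |44*1 - 3*15|/(15*1) = 1/15, and |x - 23/8| = |44*8 - 23*15|/(15*8) = 7/120.
Cross-multiplying, 7*15 = 105 < 120 = 1*120, so 7/120 is smaller: the intermediate fraction 23/8 is closer to x than 3/1.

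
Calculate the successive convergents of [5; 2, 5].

5/1, 11/2, 60/11

Using the convergent recurrence p_i = a_i*p_{i-1} + p_{i-2}, q_i = a_i*q_{i-1} + q_{i-2} with p_{-2}=0, p_{-1}=1, q_{-2}=1, q_{-1}=0:
  i=0: a_0=5, p_0 = 5*1 + 0 = 5, q_0 = 5*0 + 1 = 1.
  i=1: a_1=2, p_1 = 2*5 + 1 = 11, q_1 = 2*1 + 0 = 2.
  i=2: a_2=5, p_2 = 5*11 + 5 = 60, q_2 = 5*2 + 1 = 11.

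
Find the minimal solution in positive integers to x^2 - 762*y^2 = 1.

(x, y) = (6349, 230)

First expand sqrt(762) as a continued fraction. With x_i = (sqrt(762) + m_i)/d_i and (m_0, d_0) = (0, 1): a_0 = floor(sqrt(762)) = 27, since 27^2 = 729 <= 762 < 784 = 28^2.
Iterate m_{i+1} = d_i*a_i - m_i, d_{i+1} = (762 - m_{i+1}^2)/d_i, a_{i+1} = floor((a_0 + m_{i+1})/d_{i+1}):
  m_1 = 1*27 - 0 = 27, d_1 = (762 - 27^2)/1 = 33/1 = 33, a_1 = floor((27 + 27)/33) = 1.
  m_2 = 33*1 - 27 = 6, d_2 = (762 - 6^2)/33 = 726/33 = 22, a_2 = floor((27 + 6)/22) = 1.
  m_3 = 22*1 - 6 = 16, d_3 = (762 - 16^2)/22 = 506/22 = 23, a_3 = floor((27 + 16)/23) = 1.
  m_4 = 23*1 - 16 = 7, d_4 = (762 - 7^2)/23 = 713/23 = 31, a_4 = floor((27 + 7)/31) = 1.
  m_5 = 31*1 - 7 = 24, d_5 = (762 - 24^2)/31 = 186/31 = 6, a_5 = floor((27 + 24)/6) = 8.
  m_6 = 6*8 - 24 = 24, d_6 = (762 - 24^2)/6 = 186/6 = 31, a_6 = floor((27 + 24)/31) = 1.
  m_7 = 31*1 - 24 = 7, d_7 = (762 - 7^2)/31 = 713/31 = 23, a_7 = floor((27 + 7)/23) = 1.
  m_8 = 23*1 - 7 = 16, d_8 = (762 - 16^2)/23 = 506/23 = 22, a_8 = floor((27 + 16)/22) = 1.
  m_9 = 22*1 - 16 = 6, d_9 = (762 - 6^2)/22 = 726/22 = 33, a_9 = floor((27 + 6)/33) = 1.
  m_10 = 33*1 - 6 = 27, d_10 = (762 - 27^2)/33 = 33/33 = 1, a_10 = floor((27 + 27)/1) = 54.
  m_11 = 1*54 - 27 = 27, d_11 = (762 - 27^2)/1 = 33/1 = 33: (m_11, d_11) = (m_1, d_1) = (27, 33), so from here the quotients repeat a_1, ..., a_10; the period length is 10.
So sqrt(762) = [27; (1, 1, 1, 1, 8, 1, 1, 1, 1, 54)] with period length k = 10.
k is even, so the fundamental solution of x^2 - 762y^2 = 1 is (p_{k-1}, q_{k-1}) = (p_9, q_9); compute convergents through index 9.
Convergents (p_i = a_i*p_{i-1} + p_{i-2}, q_i = a_i*q_{i-1} + q_{i-2} with p_{-2}=0, p_{-1}=1, q_{-2}=1, q_{-1}=0):
  i=0: a_0=27, p_0 = 27*1 + 0 = 27, q_0 = 27*0 + 1 = 1.
  i=1: a_1=1, p_1 = 1*27 + 1 = 28, q_1 = 1*1 + 0 = 1.
  i=2: a_2=1, p_2 = 1*28 + 27 = 55, q_2 = 1*1 + 1 = 2.
  i=3: a_3=1, p_3 = 1*55 + 28 = 83, q_3 = 1*2 + 1 = 3.
  i=4: a_4=1, p_4 = 1*83 + 55 = 138, q_4 = 1*3 + 2 = 5.
  i=5: a_5=8, p_5 = 8*138 + 83 = 1187, q_5 = 8*5 + 3 = 43.
  i=6: a_6=1, p_6 = 1*1187 + 138 = 1325, q_6 = 1*43 + 5 = 48.
  i=7: a_7=1, p_7 = 1*1325 + 1187 = 2512, q_7 = 1*48 + 43 = 91.
  i=8: a_8=1, p_8 = 1*2512 + 1325 = 3837, q_8 = 1*91 + 48 = 139.
  i=9: a_9=1, p_9 = 1*3837 + 2512 = 6349, q_9 = 1*139 + 91 = 230.
Check: 6349^2 - 762*230^2 = 40309801 - 40309800 = 1, so (x, y) = (6349, 230) solves the equation, and by the theorem it is the least positive solution.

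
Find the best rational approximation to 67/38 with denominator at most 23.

Expand x = 67/38 as a continued fraction with the Euclidean algorithm:
  67 = 1*38 + 29, so a_0 = 1.
  38 = 1*29 + 9, so a_1 = 1.
  29 = 3*9 + 2, so a_2 = 3.
  9 = 4*2 + 1, so a_3 = 4.
  2 = 2*1 + 0, so a_4 = 2.
so x = [1; 1, 3, 4, 2].
Convergents (p_i = a_i*p_{i-1} + p_{i-2}, q_i = a_i*q_{i-1} + q_{i-2} with p_{-2}=0, p_{-1}=1, q_{-2}=1, q_{-1}=0), until the denominator exceeds 23:
  i=0: a_0=1, p_0 = 1*1 + 0 = 1, q_0 = 1*0 + 1 = 1.
  i=1: a_1=1, p_1 = 1*1 + 1 = 2, q_1 = 1*1 + 0 = 1.
  i=2: a_2=3, p_2 = 3*2 + 1 = 7, q_2 = 3*1 + 1 = 4.
  i=3: a_3=4, p_3 = 4*7 + 2 = 30, q_3 = 4*4 + 1 = 17.
  i=4: a_4=2, p_4 = 2*30 + 7 = 67, q_4 = 2*17 + 4 = 38.
q_4 = 38 > 23, so the last convergent with denominator <= 23 is p_3/q_3 = 30/17.
The closest fraction with denominator <= 23 is either p_3/q_3 or the intermediate fraction (k*p_3 + p_2)/(k*q_3 + q_2) with the largest k >= 1 whose denominator stays <= 23; these approach x as k grows, and every other convergent or intermediate fraction in range is farther away.
Largest k: floor((23 - q_2)/q_3) = floor((23 - 4)/17) = 1.
That gives (1*30 + 7)/(1*17 + 4) = 37/21.
Compare the errors: |x - 30/17| = |67*17 - 30*38|/(38*17) = 1/646, and |x - 37/21| = |67*21 - 37*38|/(38*21) = 1/798.
Cross-multiplying, 1*646 = 646 < 798 = 1*798, so 1/798 is smaller: the intermediate fraction 37/21 is closer to x than 30/17.

37/21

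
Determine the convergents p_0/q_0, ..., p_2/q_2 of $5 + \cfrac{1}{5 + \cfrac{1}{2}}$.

Using the convergent recurrence p_i = a_i*p_{i-1} + p_{i-2}, q_i = a_i*q_{i-1} + q_{i-2} with p_{-2}=0, p_{-1}=1, q_{-2}=1, q_{-1}=0:
  i=0: a_0=5, p_0 = 5*1 + 0 = 5, q_0 = 5*0 + 1 = 1.
  i=1: a_1=5, p_1 = 5*5 + 1 = 26, q_1 = 5*1 + 0 = 5.
  i=2: a_2=2, p_2 = 2*26 + 5 = 57, q_2 = 2*5 + 1 = 11.

5/1, 26/5, 57/11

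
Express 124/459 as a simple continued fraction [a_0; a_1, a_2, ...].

Run the Euclidean algorithm on 124 and 459; the successive quotients are the partial quotients a_0, a_1, ... (each step inverts the fractional part left over by the previous one):
  124 = 0*459 + 124, so a_0 = 0.
  459 = 3*124 + 87, so a_1 = 3.
  124 = 1*87 + 37, so a_2 = 1.
  87 = 2*37 + 13, so a_3 = 2.
  37 = 2*13 + 11, so a_4 = 2.
  13 = 1*11 + 2, so a_5 = 1.
  11 = 5*2 + 1, so a_6 = 5.
  2 = 2*1 + 0, so a_7 = 2.
The remainder reaches 0 after 8 divisions, so the expansion has 8 partial quotients, read off in order.

[0; 3, 1, 2, 2, 1, 5, 2]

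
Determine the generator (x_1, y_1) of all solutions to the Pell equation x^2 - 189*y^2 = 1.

(x, y) = (55, 4)

First expand sqrt(189) as a continued fraction. With x_i = (sqrt(189) + m_i)/d_i and (m_0, d_0) = (0, 1): a_0 = floor(sqrt(189)) = 13, since 13^2 = 169 <= 189 < 196 = 14^2.
Iterate m_{i+1} = d_i*a_i - m_i, d_{i+1} = (189 - m_{i+1}^2)/d_i, a_{i+1} = floor((a_0 + m_{i+1})/d_{i+1}):
  m_1 = 1*13 - 0 = 13, d_1 = (189 - 13^2)/1 = 20/1 = 20, a_1 = floor((13 + 13)/20) = 1.
  m_2 = 20*1 - 13 = 7, d_2 = (189 - 7^2)/20 = 140/20 = 7, a_2 = floor((13 + 7)/7) = 2.
  m_3 = 7*2 - 7 = 7, d_3 = (189 - 7^2)/7 = 140/7 = 20, a_3 = floor((13 + 7)/20) = 1.
  m_4 = 20*1 - 7 = 13, d_4 = (189 - 13^2)/20 = 20/20 = 1, a_4 = floor((13 + 13)/1) = 26.
  m_5 = 1*26 - 13 = 13, d_5 = (189 - 13^2)/1 = 20/1 = 20: (m_5, d_5) = (m_1, d_1) = (13, 20), so from here the quotients repeat a_1, ..., a_4; the period length is 4.
So sqrt(189) = [13; (1, 2, 1, 26)] with period length k = 4.
k is even, so the fundamental solution of x^2 - 189y^2 = 1 is (p_{k-1}, q_{k-1}) = (p_3, q_3); compute convergents through index 3.
Convergents (p_i = a_i*p_{i-1} + p_{i-2}, q_i = a_i*q_{i-1} + q_{i-2} with p_{-2}=0, p_{-1}=1, q_{-2}=1, q_{-1}=0):
  i=0: a_0=13, p_0 = 13*1 + 0 = 13, q_0 = 13*0 + 1 = 1.
  i=1: a_1=1, p_1 = 1*13 + 1 = 14, q_1 = 1*1 + 0 = 1.
  i=2: a_2=2, p_2 = 2*14 + 13 = 41, q_2 = 2*1 + 1 = 3.
  i=3: a_3=1, p_3 = 1*41 + 14 = 55, q_3 = 1*3 + 1 = 4.
Check: 55^2 - 189*4^2 = 3025 - 3024 = 1, so (x, y) = (55, 4) solves the equation, and by the theorem it is the least positive solution.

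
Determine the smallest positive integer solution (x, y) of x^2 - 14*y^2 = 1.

(x, y) = (15, 4)

First expand sqrt(14) as a continued fraction. With x_i = (sqrt(14) + m_i)/d_i and (m_0, d_0) = (0, 1): a_0 = floor(sqrt(14)) = 3, since 3^2 = 9 <= 14 < 16 = 4^2.
Iterate m_{i+1} = d_i*a_i - m_i, d_{i+1} = (14 - m_{i+1}^2)/d_i, a_{i+1} = floor((a_0 + m_{i+1})/d_{i+1}):
  m_1 = 1*3 - 0 = 3, d_1 = (14 - 3^2)/1 = 5/1 = 5, a_1 = floor((3 + 3)/5) = 1.
  m_2 = 5*1 - 3 = 2, d_2 = (14 - 2^2)/5 = 10/5 = 2, a_2 = floor((3 + 2)/2) = 2.
  m_3 = 2*2 - 2 = 2, d_3 = (14 - 2^2)/2 = 10/2 = 5, a_3 = floor((3 + 2)/5) = 1.
  m_4 = 5*1 - 2 = 3, d_4 = (14 - 3^2)/5 = 5/5 = 1, a_4 = floor((3 + 3)/1) = 6.
  m_5 = 1*6 - 3 = 3, d_5 = (14 - 3^2)/1 = 5/1 = 5: (m_5, d_5) = (m_1, d_1) = (3, 5), so from here the quotients repeat a_1, ..., a_4; the period length is 4.
So sqrt(14) = [3; (1, 2, 1, 6)] with period length k = 4.
k is even, so the fundamental solution of x^2 - 14y^2 = 1 is (p_{k-1}, q_{k-1}) = (p_3, q_3); compute convergents through index 3.
Convergents (p_i = a_i*p_{i-1} + p_{i-2}, q_i = a_i*q_{i-1} + q_{i-2} with p_{-2}=0, p_{-1}=1, q_{-2}=1, q_{-1}=0):
  i=0: a_0=3, p_0 = 3*1 + 0 = 3, q_0 = 3*0 + 1 = 1.
  i=1: a_1=1, p_1 = 1*3 + 1 = 4, q_1 = 1*1 + 0 = 1.
  i=2: a_2=2, p_2 = 2*4 + 3 = 11, q_2 = 2*1 + 1 = 3.
  i=3: a_3=1, p_3 = 1*11 + 4 = 15, q_3 = 1*3 + 1 = 4.
Check: 15^2 - 14*4^2 = 225 - 224 = 1, so (x, y) = (15, 4) solves the equation, and by the theorem it is the least positive solution.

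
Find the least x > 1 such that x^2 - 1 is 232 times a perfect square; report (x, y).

First expand sqrt(232) as a continued fraction. With x_i = (sqrt(232) + m_i)/d_i and (m_0, d_0) = (0, 1): a_0 = floor(sqrt(232)) = 15, since 15^2 = 225 <= 232 < 256 = 16^2.
Iterate m_{i+1} = d_i*a_i - m_i, d_{i+1} = (232 - m_{i+1}^2)/d_i, a_{i+1} = floor((a_0 + m_{i+1})/d_{i+1}):
  m_1 = 1*15 - 0 = 15, d_1 = (232 - 15^2)/1 = 7/1 = 7, a_1 = floor((15 + 15)/7) = 4.
  m_2 = 7*4 - 15 = 13, d_2 = (232 - 13^2)/7 = 63/7 = 9, a_2 = floor((15 + 13)/9) = 3.
  m_3 = 9*3 - 13 = 14, d_3 = (232 - 14^2)/9 = 36/9 = 4, a_3 = floor((15 + 14)/4) = 7.
  m_4 = 4*7 - 14 = 14, d_4 = (232 - 14^2)/4 = 36/4 = 9, a_4 = floor((15 + 14)/9) = 3.
  m_5 = 9*3 - 14 = 13, d_5 = (232 - 13^2)/9 = 63/9 = 7, a_5 = floor((15 + 13)/7) = 4.
  m_6 = 7*4 - 13 = 15, d_6 = (232 - 15^2)/7 = 7/7 = 1, a_6 = floor((15 + 15)/1) = 30.
  m_7 = 1*30 - 15 = 15, d_7 = (232 - 15^2)/1 = 7/1 = 7: (m_7, d_7) = (m_1, d_1) = (15, 7), so from here the quotients repeat a_1, ..., a_6; the period length is 6.
So sqrt(232) = [15; (4, 3, 7, 3, 4, 30)] with period length k = 6.
k is even, so the fundamental solution of x^2 - 232y^2 = 1 is (p_{k-1}, q_{k-1}) = (p_5, q_5); compute convergents through index 5.
Convergents (p_i = a_i*p_{i-1} + p_{i-2}, q_i = a_i*q_{i-1} + q_{i-2} with p_{-2}=0, p_{-1}=1, q_{-2}=1, q_{-1}=0):
  i=0: a_0=15, p_0 = 15*1 + 0 = 15, q_0 = 15*0 + 1 = 1.
  i=1: a_1=4, p_1 = 4*15 + 1 = 61, q_1 = 4*1 + 0 = 4.
  i=2: a_2=3, p_2 = 3*61 + 15 = 198, q_2 = 3*4 + 1 = 13.
  i=3: a_3=7, p_3 = 7*198 + 61 = 1447, q_3 = 7*13 + 4 = 95.
  i=4: a_4=3, p_4 = 3*1447 + 198 = 4539, q_4 = 3*95 + 13 = 298.
  i=5: a_5=4, p_5 = 4*4539 + 1447 = 19603, q_5 = 4*298 + 95 = 1287.
Check: 19603^2 - 232*1287^2 = 384277609 - 384277608 = 1, so (x, y) = (19603, 1287) solves the equation, and by the theorem it is the least positive solution.

(x, y) = (19603, 1287)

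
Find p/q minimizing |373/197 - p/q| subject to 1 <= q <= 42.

Expand x = 373/197 as a continued fraction with the Euclidean algorithm:
  373 = 1*197 + 176, so a_0 = 1.
  197 = 1*176 + 21, so a_1 = 1.
  176 = 8*21 + 8, so a_2 = 8.
  21 = 2*8 + 5, so a_3 = 2.
  8 = 1*5 + 3, so a_4 = 1.
  5 = 1*3 + 2, so a_5 = 1.
  3 = 1*2 + 1, so a_6 = 1.
  2 = 2*1 + 0, so a_7 = 2.
so x = [1; 1, 8, 2, 1, 1, 1, 2].
Convergents (p_i = a_i*p_{i-1} + p_{i-2}, q_i = a_i*q_{i-1} + q_{i-2} with p_{-2}=0, p_{-1}=1, q_{-2}=1, q_{-1}=0), until the denominator exceeds 42:
  i=0: a_0=1, p_0 = 1*1 + 0 = 1, q_0 = 1*0 + 1 = 1.
  i=1: a_1=1, p_1 = 1*1 + 1 = 2, q_1 = 1*1 + 0 = 1.
  i=2: a_2=8, p_2 = 8*2 + 1 = 17, q_2 = 8*1 + 1 = 9.
  i=3: a_3=2, p_3 = 2*17 + 2 = 36, q_3 = 2*9 + 1 = 19.
  i=4: a_4=1, p_4 = 1*36 + 17 = 53, q_4 = 1*19 + 9 = 28.
  i=5: a_5=1, p_5 = 1*53 + 36 = 89, q_5 = 1*28 + 19 = 47.
q_5 = 47 > 42, so the last convergent with denominator <= 42 is p_4/q_4 = 53/28.
The closest fraction with denominator <= 42 is either p_4/q_4 or the intermediate fraction (k*p_4 + p_3)/(k*q_4 + q_3) with the largest k >= 1 whose denominator stays <= 42; these approach x as k grows, and every other convergent or intermediate fraction in range is farther away.
Largest k: floor((42 - q_3)/q_4) = floor((42 - 19)/28) = 0.
Since k = 0, no intermediate fraction beyond p_4/q_4 has denominator <= 42, so the convergent 53/28 is the closest (its error is |373*28 - 53*197|/(197*28) = 3/5516).

53/28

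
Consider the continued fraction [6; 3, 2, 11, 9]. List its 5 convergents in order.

6/1, 19/3, 44/7, 503/80, 4571/727

Using the convergent recurrence p_i = a_i*p_{i-1} + p_{i-2}, q_i = a_i*q_{i-1} + q_{i-2} with p_{-2}=0, p_{-1}=1, q_{-2}=1, q_{-1}=0:
  i=0: a_0=6, p_0 = 6*1 + 0 = 6, q_0 = 6*0 + 1 = 1.
  i=1: a_1=3, p_1 = 3*6 + 1 = 19, q_1 = 3*1 + 0 = 3.
  i=2: a_2=2, p_2 = 2*19 + 6 = 44, q_2 = 2*3 + 1 = 7.
  i=3: a_3=11, p_3 = 11*44 + 19 = 503, q_3 = 11*7 + 3 = 80.
  i=4: a_4=9, p_4 = 9*503 + 44 = 4571, q_4 = 9*80 + 7 = 727.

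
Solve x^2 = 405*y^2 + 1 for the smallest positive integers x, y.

First expand sqrt(405) as a continued fraction. With x_i = (sqrt(405) + m_i)/d_i and (m_0, d_0) = (0, 1): a_0 = floor(sqrt(405)) = 20, since 20^2 = 400 <= 405 < 441 = 21^2.
Iterate m_{i+1} = d_i*a_i - m_i, d_{i+1} = (405 - m_{i+1}^2)/d_i, a_{i+1} = floor((a_0 + m_{i+1})/d_{i+1}):
  m_1 = 1*20 - 0 = 20, d_1 = (405 - 20^2)/1 = 5/1 = 5, a_1 = floor((20 + 20)/5) = 8.
  m_2 = 5*8 - 20 = 20, d_2 = (405 - 20^2)/5 = 5/5 = 1, a_2 = floor((20 + 20)/1) = 40.
  m_3 = 1*40 - 20 = 20, d_3 = (405 - 20^2)/1 = 5/1 = 5: (m_3, d_3) = (m_1, d_1) = (20, 5), so from here the quotients repeat a_1, a_2; the period length is 2.
So sqrt(405) = [20; (8, 40)] with period length k = 2.
k is even, so the fundamental solution of x^2 - 405y^2 = 1 is (p_{k-1}, q_{k-1}) = (p_1, q_1); compute convergents through index 1.
Convergents (p_i = a_i*p_{i-1} + p_{i-2}, q_i = a_i*q_{i-1} + q_{i-2} with p_{-2}=0, p_{-1}=1, q_{-2}=1, q_{-1}=0):
  i=0: a_0=20, p_0 = 20*1 + 0 = 20, q_0 = 20*0 + 1 = 1.
  i=1: a_1=8, p_1 = 8*20 + 1 = 161, q_1 = 8*1 + 0 = 8.
Check: 161^2 - 405*8^2 = 25921 - 25920 = 1, so (x, y) = (161, 8) solves the equation, and by the theorem it is the least positive solution.

(x, y) = (161, 8)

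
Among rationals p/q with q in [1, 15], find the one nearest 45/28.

8/5

Expand x = 45/28 as a continued fraction with the Euclidean algorithm:
  45 = 1*28 + 17, so a_0 = 1.
  28 = 1*17 + 11, so a_1 = 1.
  17 = 1*11 + 6, so a_2 = 1.
  11 = 1*6 + 5, so a_3 = 1.
  6 = 1*5 + 1, so a_4 = 1.
  5 = 5*1 + 0, so a_5 = 5.
so x = [1; 1, 1, 1, 1, 5].
Convergents (p_i = a_i*p_{i-1} + p_{i-2}, q_i = a_i*q_{i-1} + q_{i-2} with p_{-2}=0, p_{-1}=1, q_{-2}=1, q_{-1}=0), until the denominator exceeds 15:
  i=0: a_0=1, p_0 = 1*1 + 0 = 1, q_0 = 1*0 + 1 = 1.
  i=1: a_1=1, p_1 = 1*1 + 1 = 2, q_1 = 1*1 + 0 = 1.
  i=2: a_2=1, p_2 = 1*2 + 1 = 3, q_2 = 1*1 + 1 = 2.
  i=3: a_3=1, p_3 = 1*3 + 2 = 5, q_3 = 1*2 + 1 = 3.
  i=4: a_4=1, p_4 = 1*5 + 3 = 8, q_4 = 1*3 + 2 = 5.
  i=5: a_5=5, p_5 = 5*8 + 5 = 45, q_5 = 5*5 + 3 = 28.
q_5 = 28 > 15, so the last convergent with denominator <= 15 is p_4/q_4 = 8/5.
The closest fraction with denominator <= 15 is either p_4/q_4 or the intermediate fraction (k*p_4 + p_3)/(k*q_4 + q_3) with the largest k >= 1 whose denominator stays <= 15; these approach x as k grows, and every other convergent or intermediate fraction in range is farther away.
Largest k: floor((15 - q_3)/q_4) = floor((15 - 3)/5) = 2.
That gives (2*8 + 5)/(2*5 + 3) = 21/13.
Compare the errors: |x - 8/5| = |45*5 - 8*28|/(28*5) = 1/140, and |x - 21/13| = |45*13 - 21*28|/(28*13) = 3/364.
Cross-multiplying, 1*364 = 364 < 420 = 3*140, so 1/140 is smaller: the convergent 8/5 is closer to x than 21/13.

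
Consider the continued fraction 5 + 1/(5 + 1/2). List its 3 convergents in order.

5/1, 26/5, 57/11

Using the convergent recurrence p_i = a_i*p_{i-1} + p_{i-2}, q_i = a_i*q_{i-1} + q_{i-2} with p_{-2}=0, p_{-1}=1, q_{-2}=1, q_{-1}=0:
  i=0: a_0=5, p_0 = 5*1 + 0 = 5, q_0 = 5*0 + 1 = 1.
  i=1: a_1=5, p_1 = 5*5 + 1 = 26, q_1 = 5*1 + 0 = 5.
  i=2: a_2=2, p_2 = 2*26 + 5 = 57, q_2 = 2*5 + 1 = 11.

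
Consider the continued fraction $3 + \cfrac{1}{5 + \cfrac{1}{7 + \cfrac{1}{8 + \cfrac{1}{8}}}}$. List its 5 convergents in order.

Using the convergent recurrence p_i = a_i*p_{i-1} + p_{i-2}, q_i = a_i*q_{i-1} + q_{i-2} with p_{-2}=0, p_{-1}=1, q_{-2}=1, q_{-1}=0:
  i=0: a_0=3, p_0 = 3*1 + 0 = 3, q_0 = 3*0 + 1 = 1.
  i=1: a_1=5, p_1 = 5*3 + 1 = 16, q_1 = 5*1 + 0 = 5.
  i=2: a_2=7, p_2 = 7*16 + 3 = 115, q_2 = 7*5 + 1 = 36.
  i=3: a_3=8, p_3 = 8*115 + 16 = 936, q_3 = 8*36 + 5 = 293.
  i=4: a_4=8, p_4 = 8*936 + 115 = 7603, q_4 = 8*293 + 36 = 2380.

3/1, 16/5, 115/36, 936/293, 7603/2380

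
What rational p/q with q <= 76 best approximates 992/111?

563/63

Expand x = 992/111 as a continued fraction with the Euclidean algorithm:
  992 = 8*111 + 104, so a_0 = 8.
  111 = 1*104 + 7, so a_1 = 1.
  104 = 14*7 + 6, so a_2 = 14.
  7 = 1*6 + 1, so a_3 = 1.
  6 = 6*1 + 0, so a_4 = 6.
so x = [8; 1, 14, 1, 6].
Convergents (p_i = a_i*p_{i-1} + p_{i-2}, q_i = a_i*q_{i-1} + q_{i-2} with p_{-2}=0, p_{-1}=1, q_{-2}=1, q_{-1}=0), until the denominator exceeds 76:
  i=0: a_0=8, p_0 = 8*1 + 0 = 8, q_0 = 8*0 + 1 = 1.
  i=1: a_1=1, p_1 = 1*8 + 1 = 9, q_1 = 1*1 + 0 = 1.
  i=2: a_2=14, p_2 = 14*9 + 8 = 134, q_2 = 14*1 + 1 = 15.
  i=3: a_3=1, p_3 = 1*134 + 9 = 143, q_3 = 1*15 + 1 = 16.
  i=4: a_4=6, p_4 = 6*143 + 134 = 992, q_4 = 6*16 + 15 = 111.
q_4 = 111 > 76, so the last convergent with denominator <= 76 is p_3/q_3 = 143/16.
The closest fraction with denominator <= 76 is either p_3/q_3 or the intermediate fraction (k*p_3 + p_2)/(k*q_3 + q_2) with the largest k >= 1 whose denominator stays <= 76; these approach x as k grows, and every other convergent or intermediate fraction in range is farther away.
Largest k: floor((76 - q_2)/q_3) = floor((76 - 15)/16) = 3.
That gives (3*143 + 134)/(3*16 + 15) = 563/63.
Compare the errors: |x - 143/16| = |992*16 - 143*111|/(111*16) = 1/1776, and |x - 563/63| = |992*63 - 563*111|/(111*63) = 3/6993.
Cross-multiplying, 3*1776 = 5328 < 6993 = 1*6993, so 3/6993 is smaller: the intermediate fraction 563/63 is closer to x than 143/16.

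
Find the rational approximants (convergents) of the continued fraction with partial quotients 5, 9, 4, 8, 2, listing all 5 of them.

Using the convergent recurrence p_i = a_i*p_{i-1} + p_{i-2}, q_i = a_i*q_{i-1} + q_{i-2} with p_{-2}=0, p_{-1}=1, q_{-2}=1, q_{-1}=0:
  i=0: a_0=5, p_0 = 5*1 + 0 = 5, q_0 = 5*0 + 1 = 1.
  i=1: a_1=9, p_1 = 9*5 + 1 = 46, q_1 = 9*1 + 0 = 9.
  i=2: a_2=4, p_2 = 4*46 + 5 = 189, q_2 = 4*9 + 1 = 37.
  i=3: a_3=8, p_3 = 8*189 + 46 = 1558, q_3 = 8*37 + 9 = 305.
  i=4: a_4=2, p_4 = 2*1558 + 189 = 3305, q_4 = 2*305 + 37 = 647.

5/1, 46/9, 189/37, 1558/305, 3305/647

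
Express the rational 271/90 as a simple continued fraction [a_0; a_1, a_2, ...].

[3; 90]

Run the Euclidean algorithm on 271 and 90; the successive quotients are the partial quotients a_0, a_1, ... (each step inverts the fractional part left over by the previous one):
  271 = 3*90 + 1, so a_0 = 3.
  90 = 90*1 + 0, so a_1 = 90.
The remainder reaches 0 after 2 divisions, so the expansion has 2 partial quotients, read off in order.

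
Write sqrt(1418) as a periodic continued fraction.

[37; (1, 1, 1, 10, 10, 1, 1, 1, 74)]

Write x_i = (sqrt(1418) + m_i)/d_i with (m_0, d_0) = (0, 1). a_0 = floor(sqrt(1418)) = 37, since 37^2 = 1369 <= 1418 < 1444 = 38^2.
Iterate m_{i+1} = d_i*a_i - m_i, d_{i+1} = (1418 - m_{i+1}^2)/d_i, a_{i+1} = floor((a_0 + m_{i+1})/d_{i+1}):
  m_1 = 1*37 - 0 = 37, d_1 = (1418 - 37^2)/1 = 49/1 = 49, a_1 = floor((37 + 37)/49) = 1.
  m_2 = 49*1 - 37 = 12, d_2 = (1418 - 12^2)/49 = 1274/49 = 26, a_2 = floor((37 + 12)/26) = 1.
  m_3 = 26*1 - 12 = 14, d_3 = (1418 - 14^2)/26 = 1222/26 = 47, a_3 = floor((37 + 14)/47) = 1.
  m_4 = 47*1 - 14 = 33, d_4 = (1418 - 33^2)/47 = 329/47 = 7, a_4 = floor((37 + 33)/7) = 10.
  m_5 = 7*10 - 33 = 37, d_5 = (1418 - 37^2)/7 = 49/7 = 7, a_5 = floor((37 + 37)/7) = 10.
  m_6 = 7*10 - 37 = 33, d_6 = (1418 - 33^2)/7 = 329/7 = 47, a_6 = floor((37 + 33)/47) = 1.
  m_7 = 47*1 - 33 = 14, d_7 = (1418 - 14^2)/47 = 1222/47 = 26, a_7 = floor((37 + 14)/26) = 1.
  m_8 = 26*1 - 14 = 12, d_8 = (1418 - 12^2)/26 = 1274/26 = 49, a_8 = floor((37 + 12)/49) = 1.
  m_9 = 49*1 - 12 = 37, d_9 = (1418 - 37^2)/49 = 49/49 = 1, a_9 = floor((37 + 37)/1) = 74.
  m_10 = 1*74 - 37 = 37, d_10 = (1418 - 37^2)/1 = 49/1 = 49: (m_10, d_10) = (m_1, d_1) = (37, 49), so from here the quotients repeat a_1, ..., a_9; the period length is 9.
Hence the expansion of sqrt(1418) is a_0 = 37 followed by the repeating block 1, 1, 1, 10, 10, 1, 1, 1, 74 (period 9).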